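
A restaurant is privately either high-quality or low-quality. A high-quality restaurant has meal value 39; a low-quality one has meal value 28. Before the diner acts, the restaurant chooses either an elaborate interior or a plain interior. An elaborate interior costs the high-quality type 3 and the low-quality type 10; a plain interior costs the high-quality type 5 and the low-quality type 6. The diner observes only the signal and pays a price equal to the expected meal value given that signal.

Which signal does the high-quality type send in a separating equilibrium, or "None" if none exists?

Try high-quality → elaborate interior, low-quality → plain interior:
  If types separate, elaborate interior earns payment 39 and plain interior earns 28.
  High-quality: elaborate interior gives 39 − 3 = 36; plain interior gives 28 − 5 = 23. No deviation. ✓
  Low-quality: plain interior gives 28 − 6 = 22; elaborate interior gives 39 − 10 = 29. Would deviate. ✗
Try high-quality → plain interior, low-quality → elaborate interior:
  If types separate, plain interior earns payment 39 and elaborate interior earns 28.
  High-quality: plain interior gives 39 − 5 = 34; elaborate interior gives 28 − 3 = 25. No deviation. ✓
  Low-quality: elaborate interior gives 28 − 10 = 18; plain interior gives 39 − 6 = 33. Would deviate. ✗
Neither assignment is incentive-compatible.

None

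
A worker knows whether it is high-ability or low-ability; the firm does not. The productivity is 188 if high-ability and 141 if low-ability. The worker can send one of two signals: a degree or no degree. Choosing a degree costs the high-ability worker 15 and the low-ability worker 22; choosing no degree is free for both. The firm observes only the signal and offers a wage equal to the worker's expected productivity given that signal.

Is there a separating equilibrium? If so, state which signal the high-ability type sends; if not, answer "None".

Try high-ability → degree, low-ability → no degree:
  If types separate, degree earns payment 188 and no degree earns 141.
  High-ability: degree gives 188 − 15 = 173; no degree gives 141 − 0 = 141. No deviation. ✓
  Low-ability: no degree gives 141 − 0 = 141; degree gives 188 − 22 = 166. Would deviate. ✗
Try high-ability → no degree, low-ability → degree:
  If types separate, no degree earns payment 188 and degree earns 141.
  High-ability: no degree gives 188 − 0 = 188; degree gives 141 − 15 = 126. No deviation. ✓
  Low-ability: degree gives 141 − 22 = 119; no degree gives 188 − 0 = 188. Would deviate. ✗
Neither assignment is incentive-compatible.

None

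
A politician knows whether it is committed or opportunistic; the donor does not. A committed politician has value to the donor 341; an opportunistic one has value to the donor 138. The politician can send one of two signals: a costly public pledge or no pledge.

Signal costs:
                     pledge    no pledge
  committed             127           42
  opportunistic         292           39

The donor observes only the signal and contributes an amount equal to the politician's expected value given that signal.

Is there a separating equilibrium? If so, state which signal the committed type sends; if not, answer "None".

Try committed → pledge, opportunistic → no pledge:
  Under separation the donor infers type exactly: pledge → committed (pays 341), no pledge → opportunistic (pays 138).
  Committed: pledge gives 341 − 127 = 214; no pledge gives 138 − 42 = 96. No deviation. ✓
  Opportunistic: no pledge gives 138 − 39 = 99; pledge gives 341 − 292 = 49. No deviation. ✓
Both hold — the committed type sends pledge.

pledge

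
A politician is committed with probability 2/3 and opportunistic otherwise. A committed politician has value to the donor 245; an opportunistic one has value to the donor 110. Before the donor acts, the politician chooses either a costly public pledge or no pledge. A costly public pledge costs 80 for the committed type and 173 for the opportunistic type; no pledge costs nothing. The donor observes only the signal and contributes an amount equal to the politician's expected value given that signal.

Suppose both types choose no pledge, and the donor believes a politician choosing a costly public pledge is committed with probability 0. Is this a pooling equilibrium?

At the pooled signal (no pledge) the donor holds the prior 2/3 and pays 2/3·245 + 1/3·110 = 200. Off-path (pledge) belief 0 gives 0·245 + 1·110 = 110.
Committed: no pledge gives 200 − 0 = 200; pledge gives 110 − 80 = 30. Stays. ✓
Opportunistic: no pledge gives 200 − 0 = 200; pledge gives 110 − 173 = -63. Stays. ✓

Yes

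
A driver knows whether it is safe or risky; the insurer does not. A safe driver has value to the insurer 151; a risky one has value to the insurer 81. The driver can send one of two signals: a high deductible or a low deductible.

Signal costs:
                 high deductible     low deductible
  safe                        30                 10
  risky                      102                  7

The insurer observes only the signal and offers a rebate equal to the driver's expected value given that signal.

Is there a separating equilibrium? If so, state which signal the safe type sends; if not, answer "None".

Try safe → high deductible, risky → low deductible:
  If types separate, high deductible earns payment 151 and low deductible earns 81.
  Safe: high deductible gives 151 − 30 = 121; low deductible gives 81 − 10 = 71. No deviation. ✓
  Risky: low deductible gives 81 − 7 = 74; high deductible gives 151 − 102 = 49. No deviation. ✓
Both hold — the safe type sends high deductible.

high deductible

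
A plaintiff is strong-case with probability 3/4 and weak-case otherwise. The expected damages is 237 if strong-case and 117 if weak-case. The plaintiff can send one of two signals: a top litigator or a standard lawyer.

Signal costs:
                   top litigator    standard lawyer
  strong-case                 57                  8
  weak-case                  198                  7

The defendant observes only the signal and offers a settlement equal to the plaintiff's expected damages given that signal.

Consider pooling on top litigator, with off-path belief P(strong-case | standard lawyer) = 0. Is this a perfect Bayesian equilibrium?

No

At the pooled signal (top litigator) the defendant holds the prior 3/4 and pays 3/4·237 + 1/4·117 = 207. Off-path (standard lawyer) belief 0 gives 0·237 + 1·117 = 117.
Strong-case: top litigator gives 207 − 57 = 150; standard lawyer gives 117 − 8 = 109. Stays. ✓
Weak-case: top litigator gives 207 − 198 = 9; standard lawyer gives 117 − 7 = 110. Deviates. ✗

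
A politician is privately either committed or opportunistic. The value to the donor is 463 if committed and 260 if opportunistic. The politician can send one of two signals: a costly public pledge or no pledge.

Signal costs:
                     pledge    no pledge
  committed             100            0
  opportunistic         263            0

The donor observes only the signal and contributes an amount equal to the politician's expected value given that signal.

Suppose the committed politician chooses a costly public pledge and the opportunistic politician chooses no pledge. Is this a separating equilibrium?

If types separate, pledge earns payment 463 and no pledge earns 260.
Committed: pledge gives 463 − 100 = 363; no pledge gives 260 − 0 = 260. No deviation. ✓
Opportunistic: no pledge gives 260 − 0 = 260; pledge gives 463 − 263 = 200. No deviation. ✓
Both incentive constraints hold.

Yes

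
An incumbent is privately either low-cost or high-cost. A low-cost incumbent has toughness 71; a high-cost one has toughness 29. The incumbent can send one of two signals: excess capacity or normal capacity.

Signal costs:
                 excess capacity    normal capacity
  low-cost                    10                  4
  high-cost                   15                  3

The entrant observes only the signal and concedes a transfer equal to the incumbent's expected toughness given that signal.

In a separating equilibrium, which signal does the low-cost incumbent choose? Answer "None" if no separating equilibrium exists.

Try low-cost → excess capacity, high-cost → normal capacity:
  Under separation the entrant infers type exactly: excess capacity → low-cost (pays 71), normal capacity → high-cost (pays 29).
  Low-cost: excess capacity gives 71 − 10 = 61; normal capacity gives 29 − 4 = 25. No deviation. ✓
  High-cost: normal capacity gives 29 − 3 = 26; excess capacity gives 71 − 15 = 56. Would deviate. ✗
Try low-cost → normal capacity, high-cost → excess capacity:
  Under separation the entrant infers type exactly: normal capacity → low-cost (pays 71), excess capacity → high-cost (pays 29).
  Low-cost: normal capacity gives 71 − 4 = 67; excess capacity gives 29 − 10 = 19. No deviation. ✓
  High-cost: excess capacity gives 29 − 15 = 14; normal capacity gives 71 − 3 = 68. Would deviate. ✗
Neither assignment is incentive-compatible.

None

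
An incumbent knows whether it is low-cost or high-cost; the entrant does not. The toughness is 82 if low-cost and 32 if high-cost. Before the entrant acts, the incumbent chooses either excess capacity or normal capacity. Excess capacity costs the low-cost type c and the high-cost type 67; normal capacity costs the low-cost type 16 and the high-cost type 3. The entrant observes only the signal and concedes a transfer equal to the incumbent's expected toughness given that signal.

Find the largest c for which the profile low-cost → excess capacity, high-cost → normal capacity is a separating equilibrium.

Under separation: excess capacity → low-cost (pays 82); normal capacity → high-cost (pays 32).
High-cost: 32 − 3 = 29 ≥ 82 − 67 = 15. Holds regardless of c. ✓
Low-cost: 82 − c ≥ 32 − 16, so c ≤ 82 − 16 = 66.

66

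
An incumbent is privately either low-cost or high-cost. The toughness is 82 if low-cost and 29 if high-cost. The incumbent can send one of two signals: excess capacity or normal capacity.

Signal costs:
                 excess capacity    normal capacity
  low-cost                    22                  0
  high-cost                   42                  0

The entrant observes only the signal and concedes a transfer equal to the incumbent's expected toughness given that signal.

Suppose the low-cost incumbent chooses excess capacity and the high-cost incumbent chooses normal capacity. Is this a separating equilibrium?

If types separate, excess capacity earns payment 82 and normal capacity earns 29.
Low-cost: excess capacity gives 82 − 22 = 60; normal capacity gives 29 − 0 = 29. No deviation. ✓
High-cost: normal capacity gives 29 − 0 = 29; excess capacity gives 82 − 42 = 40. Would deviate. ✗

No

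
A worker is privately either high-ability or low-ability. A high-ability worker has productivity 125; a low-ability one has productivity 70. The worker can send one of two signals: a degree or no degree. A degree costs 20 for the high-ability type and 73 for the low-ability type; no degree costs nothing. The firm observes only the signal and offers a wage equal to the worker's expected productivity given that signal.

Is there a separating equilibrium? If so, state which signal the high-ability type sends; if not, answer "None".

Try high-ability → degree, low-ability → no degree:
  If types separate, degree earns payment 125 and no degree earns 70.
  High-ability: degree gives 125 − 20 = 105; no degree gives 70 − 0 = 70. No deviation. ✓
  Low-ability: no degree gives 70 − 0 = 70; degree gives 125 − 73 = 52. No deviation. ✓
Both hold — the high-ability type sends degree.

degree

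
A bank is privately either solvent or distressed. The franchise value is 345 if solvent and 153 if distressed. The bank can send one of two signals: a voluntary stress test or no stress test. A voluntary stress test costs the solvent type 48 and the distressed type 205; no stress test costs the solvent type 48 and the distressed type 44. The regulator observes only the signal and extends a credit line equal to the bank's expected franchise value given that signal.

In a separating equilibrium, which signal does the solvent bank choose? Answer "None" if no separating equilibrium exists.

Try solvent → stress test, distressed → no stress test:
  Under separation the regulator infers type exactly: stress test → solvent (pays 345), no stress test → distressed (pays 153).
  Solvent: stress test gives 345 − 48 = 297; no stress test gives 153 − 48 = 105. No deviation. ✓
  Distressed: no stress test gives 153 − 44 = 109; stress test gives 345 − 205 = 140. Would deviate. ✗
Try solvent → no stress test, distressed → stress test:
  Under separation the regulator infers type exactly: no stress test → solvent (pays 345), stress test → distressed (pays 153).
  Solvent: no stress test gives 345 − 48 = 297; stress test gives 153 − 48 = 105. No deviation. ✓
  Distressed: stress test gives 153 − 205 = -52; no stress test gives 345 − 44 = 301. Would deviate. ✗
Neither assignment is incentive-compatible.

None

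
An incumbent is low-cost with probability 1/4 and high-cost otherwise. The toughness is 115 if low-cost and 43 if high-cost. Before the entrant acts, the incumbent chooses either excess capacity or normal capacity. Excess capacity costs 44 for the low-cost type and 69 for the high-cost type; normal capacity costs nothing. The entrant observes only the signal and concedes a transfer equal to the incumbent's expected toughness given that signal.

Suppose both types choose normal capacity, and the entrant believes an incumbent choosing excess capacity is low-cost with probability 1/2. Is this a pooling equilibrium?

At the pooled signal (normal capacity) the entrant holds the prior 1/4 and pays 1/4·115 + 3/4·43 = 61. Off-path (excess capacity) belief 1/2 gives 1/2·115 + 1/2·43 = 79.
Low-cost: normal capacity gives 61 − 0 = 61; excess capacity gives 79 − 44 = 35. Stays. ✓
High-cost: normal capacity gives 61 − 0 = 61; excess capacity gives 79 − 69 = 10. Stays. ✓

Yes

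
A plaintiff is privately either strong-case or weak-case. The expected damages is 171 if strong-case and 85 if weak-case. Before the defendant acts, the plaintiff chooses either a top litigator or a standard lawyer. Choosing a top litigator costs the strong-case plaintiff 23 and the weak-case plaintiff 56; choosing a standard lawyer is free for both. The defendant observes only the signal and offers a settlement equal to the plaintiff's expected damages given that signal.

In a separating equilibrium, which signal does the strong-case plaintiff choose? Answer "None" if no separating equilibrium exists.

None

Try strong-case → top litigator, weak-case → standard lawyer:
  Under separation the defendant infers type exactly: top litigator → strong-case (pays 171), standard lawyer → weak-case (pays 85).
  Strong-case: top litigator gives 171 − 23 = 148; standard lawyer gives 85 − 0 = 85. No deviation. ✓
  Weak-case: standard lawyer gives 85 − 0 = 85; top litigator gives 171 − 56 = 115. Would deviate. ✗
Try strong-case → standard lawyer, weak-case → top litigator:
  Under separation the defendant infers type exactly: standard lawyer → strong-case (pays 171), top litigator → weak-case (pays 85).
  Strong-case: standard lawyer gives 171 − 0 = 171; top litigator gives 85 − 23 = 62. No deviation. ✓
  Weak-case: top litigator gives 85 − 56 = 29; standard lawyer gives 171 − 0 = 171. Would deviate. ✗
Neither assignment is incentive-compatible.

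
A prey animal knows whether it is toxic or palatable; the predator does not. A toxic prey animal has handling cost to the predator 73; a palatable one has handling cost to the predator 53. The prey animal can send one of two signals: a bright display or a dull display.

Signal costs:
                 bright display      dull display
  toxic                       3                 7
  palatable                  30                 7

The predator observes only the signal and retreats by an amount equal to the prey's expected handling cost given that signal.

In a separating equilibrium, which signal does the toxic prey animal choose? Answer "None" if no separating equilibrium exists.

Try toxic → bright display, palatable → dull display:
  If types separate, bright display earns payment 73 and dull display earns 53.
  Toxic: bright display gives 73 − 3 = 70; dull display gives 53 − 7 = 46. No deviation. ✓
  Palatable: dull display gives 53 − 7 = 46; bright display gives 73 − 30 = 43. No deviation. ✓
Both hold — the toxic type sends bright display.

bright display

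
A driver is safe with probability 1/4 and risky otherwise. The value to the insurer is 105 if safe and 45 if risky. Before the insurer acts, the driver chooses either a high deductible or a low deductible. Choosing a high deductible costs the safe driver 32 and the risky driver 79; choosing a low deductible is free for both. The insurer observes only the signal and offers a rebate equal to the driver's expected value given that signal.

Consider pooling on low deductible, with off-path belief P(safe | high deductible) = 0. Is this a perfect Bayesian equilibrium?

At the pooled signal (low deductible) the insurer holds the prior 1/4 and pays 1/4·105 + 3/4·45 = 60. Off-path (high deductible) belief 0 gives 0·105 + 1·45 = 45.
Safe: low deductible gives 60 − 0 = 60; high deductible gives 45 − 32 = 13. Stays. ✓
Risky: low deductible gives 60 − 0 = 60; high deductible gives 45 − 79 = -34. Stays. ✓

Yes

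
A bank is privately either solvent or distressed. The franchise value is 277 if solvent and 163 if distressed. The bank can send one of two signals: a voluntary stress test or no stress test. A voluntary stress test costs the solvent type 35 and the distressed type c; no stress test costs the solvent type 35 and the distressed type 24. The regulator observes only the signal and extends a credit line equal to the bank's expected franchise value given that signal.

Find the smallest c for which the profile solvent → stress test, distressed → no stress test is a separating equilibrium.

Under separation: stress test → solvent (pays 277); no stress test → distressed (pays 163).
Solvent: 277 − 35 = 242 ≥ 163 − 35 = 128. Holds regardless of c. ✓
Distressed: 163 − 24 ≥ 277 − c, so c ≥ 277 − 139 = 138.

138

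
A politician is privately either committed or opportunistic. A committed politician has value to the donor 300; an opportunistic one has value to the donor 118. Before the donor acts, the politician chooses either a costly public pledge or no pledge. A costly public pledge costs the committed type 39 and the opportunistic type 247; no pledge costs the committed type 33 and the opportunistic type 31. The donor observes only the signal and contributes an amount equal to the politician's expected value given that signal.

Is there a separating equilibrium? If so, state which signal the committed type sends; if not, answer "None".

Try committed → pledge, opportunistic → no pledge:
  Under separation the donor infers type exactly: pledge → committed (pays 300), no pledge → opportunistic (pays 118).
  Committed: pledge gives 300 − 39 = 261; no pledge gives 118 − 33 = 85. No deviation. ✓
  Opportunistic: no pledge gives 118 − 31 = 87; pledge gives 300 − 247 = 53. No deviation. ✓
Both hold — the committed type sends pledge.

pledge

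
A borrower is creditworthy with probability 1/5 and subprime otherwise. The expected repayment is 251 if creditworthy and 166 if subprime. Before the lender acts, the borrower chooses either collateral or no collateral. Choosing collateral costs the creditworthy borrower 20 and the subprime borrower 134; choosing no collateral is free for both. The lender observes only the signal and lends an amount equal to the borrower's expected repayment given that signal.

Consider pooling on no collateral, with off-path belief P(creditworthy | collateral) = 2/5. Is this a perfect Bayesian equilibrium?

At the pooled signal (no collateral) the lender holds the prior 1/5 and pays 1/5·251 + 4/5·166 = 183. Off-path (collateral) belief 2/5 gives 2/5·251 + 3/5·166 = 200.
Creditworthy: no collateral gives 183 − 0 = 183; collateral gives 200 − 20 = 180. Stays. ✓
Subprime: no collateral gives 183 − 0 = 183; collateral gives 200 − 134 = 66. Stays. ✓

Yes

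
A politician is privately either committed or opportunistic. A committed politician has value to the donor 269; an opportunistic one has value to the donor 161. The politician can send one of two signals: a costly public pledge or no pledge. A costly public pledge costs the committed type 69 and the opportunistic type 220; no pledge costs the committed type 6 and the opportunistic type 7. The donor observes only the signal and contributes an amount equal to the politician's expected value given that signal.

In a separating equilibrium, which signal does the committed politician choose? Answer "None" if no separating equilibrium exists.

pledge

Try committed → pledge, opportunistic → no pledge:
  Under separation the donor infers type exactly: pledge → committed (pays 269), no pledge → opportunistic (pays 161).
  Committed: pledge gives 269 − 69 = 200; no pledge gives 161 − 6 = 155. No deviation. ✓
  Opportunistic: no pledge gives 161 − 7 = 154; pledge gives 269 − 220 = 49. No deviation. ✓
Both hold — the committed type sends pledge.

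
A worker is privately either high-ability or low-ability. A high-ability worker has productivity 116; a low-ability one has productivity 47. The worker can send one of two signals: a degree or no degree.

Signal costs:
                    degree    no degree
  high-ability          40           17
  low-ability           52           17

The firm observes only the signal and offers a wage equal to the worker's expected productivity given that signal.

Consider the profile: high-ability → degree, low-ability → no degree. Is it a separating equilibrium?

No

If types separate, degree earns payment 116 and no degree earns 47.
High-ability: degree gives 116 − 40 = 76; no degree gives 47 − 17 = 30. No deviation. ✓
Low-ability: no degree gives 47 − 17 = 30; degree gives 116 − 52 = 64. Would deviate. ✗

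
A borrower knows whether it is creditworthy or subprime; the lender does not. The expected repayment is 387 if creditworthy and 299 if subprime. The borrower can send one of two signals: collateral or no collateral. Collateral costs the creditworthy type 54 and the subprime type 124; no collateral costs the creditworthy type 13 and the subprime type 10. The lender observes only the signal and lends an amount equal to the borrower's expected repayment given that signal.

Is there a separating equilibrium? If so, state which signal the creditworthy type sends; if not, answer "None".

collateral

Try creditworthy → collateral, subprime → no collateral:
  If types separate, collateral earns payment 387 and no collateral earns 299.
  Creditworthy: collateral gives 387 − 54 = 333; no collateral gives 299 − 13 = 286. No deviation. ✓
  Subprime: no collateral gives 299 − 10 = 289; collateral gives 387 − 124 = 263. No deviation. ✓
Both hold — the creditworthy type sends collateral.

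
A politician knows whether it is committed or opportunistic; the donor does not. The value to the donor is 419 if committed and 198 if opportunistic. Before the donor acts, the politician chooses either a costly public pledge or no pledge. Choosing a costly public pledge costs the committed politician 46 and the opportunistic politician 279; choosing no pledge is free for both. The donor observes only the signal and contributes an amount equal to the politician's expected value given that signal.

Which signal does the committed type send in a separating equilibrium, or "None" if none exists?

Try committed → pledge, opportunistic → no pledge:
  If types separate, pledge earns payment 419 and no pledge earns 198.
  Committed: pledge gives 419 − 46 = 373; no pledge gives 198 − 0 = 198. No deviation. ✓
  Opportunistic: no pledge gives 198 − 0 = 198; pledge gives 419 − 279 = 140. No deviation. ✓
Both hold — the committed type sends pledge.

pledge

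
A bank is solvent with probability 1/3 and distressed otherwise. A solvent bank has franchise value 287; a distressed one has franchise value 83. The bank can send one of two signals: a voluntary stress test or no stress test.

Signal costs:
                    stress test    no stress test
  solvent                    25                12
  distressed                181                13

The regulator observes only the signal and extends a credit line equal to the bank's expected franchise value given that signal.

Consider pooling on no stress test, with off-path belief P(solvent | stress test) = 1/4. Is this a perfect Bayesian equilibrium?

At the pooled signal (no stress test) the regulator holds the prior 1/3 and pays 1/3·287 + 2/3·83 = 151. Off-path (stress test) belief 1/4 gives 1/4·287 + 3/4·83 = 134.
Solvent: no stress test gives 151 − 12 = 139; stress test gives 134 − 25 = 109. Stays. ✓
Distressed: no stress test gives 151 − 13 = 138; stress test gives 134 − 181 = -47. Stays. ✓

Yes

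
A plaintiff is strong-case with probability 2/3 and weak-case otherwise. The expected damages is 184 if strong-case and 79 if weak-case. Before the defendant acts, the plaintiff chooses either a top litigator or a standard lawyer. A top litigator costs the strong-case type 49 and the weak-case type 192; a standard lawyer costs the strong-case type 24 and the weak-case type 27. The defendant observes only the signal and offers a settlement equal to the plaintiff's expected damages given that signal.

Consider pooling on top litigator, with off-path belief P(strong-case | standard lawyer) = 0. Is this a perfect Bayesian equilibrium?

No

On the equilibrium path (top litigator) the defendant holds the prior 2/3 and pays 2/3·184 + 1/3·79 = 149. Off-path (standard lawyer) belief 0 gives 0·184 + 1·79 = 79.
Strong-case: top litigator gives 149 − 49 = 100; standard lawyer gives 79 − 24 = 55. Stays. ✓
Weak-case: top litigator gives 149 − 192 = -43; standard lawyer gives 79 − 27 = 52. Deviates. ✗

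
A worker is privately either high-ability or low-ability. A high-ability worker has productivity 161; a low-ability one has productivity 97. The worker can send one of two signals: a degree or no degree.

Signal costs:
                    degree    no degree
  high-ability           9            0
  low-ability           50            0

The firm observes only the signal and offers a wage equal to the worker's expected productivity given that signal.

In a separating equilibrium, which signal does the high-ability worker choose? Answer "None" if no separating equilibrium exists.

Try high-ability → degree, low-ability → no degree:
  If types separate, degree earns payment 161 and no degree earns 97.
  High-ability: degree gives 161 − 9 = 152; no degree gives 97 − 0 = 97. No deviation. ✓
  Low-ability: no degree gives 97 − 0 = 97; degree gives 161 − 50 = 111. Would deviate. ✗
Try high-ability → no degree, low-ability → degree:
  If types separate, no degree earns payment 161 and degree earns 97.
  High-ability: no degree gives 161 − 0 = 161; degree gives 97 − 9 = 88. No deviation. ✓
  Low-ability: degree gives 97 − 50 = 47; no degree gives 161 − 0 = 161. Would deviate. ✗
Neither assignment is incentive-compatible.

None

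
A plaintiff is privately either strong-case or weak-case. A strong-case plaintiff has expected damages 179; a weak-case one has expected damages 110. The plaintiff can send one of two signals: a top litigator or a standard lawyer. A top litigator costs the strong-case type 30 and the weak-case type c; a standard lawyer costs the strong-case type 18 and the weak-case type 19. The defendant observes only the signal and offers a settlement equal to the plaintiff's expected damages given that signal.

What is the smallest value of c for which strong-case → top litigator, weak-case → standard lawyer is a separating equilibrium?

Under separation: top litigator → strong-case (pays 179); standard lawyer → weak-case (pays 110).
Strong-case: 179 − 30 = 149 ≥ 110 − 18 = 92. Holds regardless of c. ✓
Weak-case: 110 − 19 ≥ 179 − c, so c ≥ 179 − 91 = 88.

88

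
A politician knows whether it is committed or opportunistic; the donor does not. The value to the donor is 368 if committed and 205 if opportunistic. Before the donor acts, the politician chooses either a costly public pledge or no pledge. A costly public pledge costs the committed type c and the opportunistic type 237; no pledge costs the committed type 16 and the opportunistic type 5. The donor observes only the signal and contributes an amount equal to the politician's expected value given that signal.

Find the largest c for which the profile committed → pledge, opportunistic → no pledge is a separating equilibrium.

179

Under separation: pledge → committed (pays 368); no pledge → opportunistic (pays 205).
Opportunistic: 205 − 5 = 200 ≥ 368 − 237 = 131. Holds regardless of c. ✓
Committed: 368 − c ≥ 205 − 16, so c ≤ 368 − 189 = 179.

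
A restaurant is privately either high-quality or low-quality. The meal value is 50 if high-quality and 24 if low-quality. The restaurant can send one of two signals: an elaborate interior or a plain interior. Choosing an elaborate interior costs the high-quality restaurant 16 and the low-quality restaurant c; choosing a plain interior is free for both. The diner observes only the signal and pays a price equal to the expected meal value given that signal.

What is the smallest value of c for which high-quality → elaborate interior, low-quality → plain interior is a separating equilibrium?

Under separation: elaborate interior → high-quality (pays 50); plain interior → low-quality (pays 24).
High-quality: 50 − 16 = 34 ≥ 24 − 0 = 24. Holds regardless of c. ✓
Low-quality: 24 − 0 ≥ 50 − c, so c ≥ 50 − 24 = 26.

26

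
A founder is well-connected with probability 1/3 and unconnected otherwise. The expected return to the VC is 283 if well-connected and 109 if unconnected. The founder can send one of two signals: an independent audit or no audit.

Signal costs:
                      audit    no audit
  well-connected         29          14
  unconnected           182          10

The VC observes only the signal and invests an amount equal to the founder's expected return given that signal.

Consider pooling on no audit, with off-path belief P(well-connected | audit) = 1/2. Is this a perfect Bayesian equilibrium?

On the equilibrium path (no audit) the VC holds the prior 1/3 and pays 1/3·283 + 2/3·109 = 167. Off-path (audit) belief 1/2 gives 1/2·283 + 1/2·109 = 196.
Well-connected: no audit gives 167 − 14 = 153; audit gives 196 − 29 = 167. Deviates. ✗
Unconnected: no audit gives 167 − 10 = 157; audit gives 196 − 182 = 14. Stays. ✓

No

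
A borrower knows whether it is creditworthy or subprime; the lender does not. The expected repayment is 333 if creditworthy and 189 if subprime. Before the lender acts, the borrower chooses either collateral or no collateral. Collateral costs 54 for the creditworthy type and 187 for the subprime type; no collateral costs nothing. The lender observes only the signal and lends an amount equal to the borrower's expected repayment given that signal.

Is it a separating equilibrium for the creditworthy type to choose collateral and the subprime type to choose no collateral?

If types separate, collateral earns payment 333 and no collateral earns 189.
Creditworthy: collateral gives 333 − 54 = 279; no collateral gives 189 − 0 = 189. No deviation. ✓
Subprime: no collateral gives 189 − 0 = 189; collateral gives 333 − 187 = 146. No deviation. ✓
Neither type gains from mimicking the other.

Yes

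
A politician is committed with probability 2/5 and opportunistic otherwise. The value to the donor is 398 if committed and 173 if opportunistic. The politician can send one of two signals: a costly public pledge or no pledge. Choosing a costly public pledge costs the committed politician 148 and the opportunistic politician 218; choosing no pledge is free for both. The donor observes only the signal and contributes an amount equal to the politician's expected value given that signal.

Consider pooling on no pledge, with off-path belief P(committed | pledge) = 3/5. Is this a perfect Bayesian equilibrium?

Yes

At the pooled signal (no pledge) the donor holds the prior 2/5 and pays 2/5·398 + 3/5·173 = 263. Off-path (pledge) belief 3/5 gives 3/5·398 + 2/5·173 = 308.
Committed: no pledge gives 263 − 0 = 263; pledge gives 308 − 148 = 160. Stays. ✓
Opportunistic: no pledge gives 263 − 0 = 263; pledge gives 308 − 218 = 90. Stays. ✓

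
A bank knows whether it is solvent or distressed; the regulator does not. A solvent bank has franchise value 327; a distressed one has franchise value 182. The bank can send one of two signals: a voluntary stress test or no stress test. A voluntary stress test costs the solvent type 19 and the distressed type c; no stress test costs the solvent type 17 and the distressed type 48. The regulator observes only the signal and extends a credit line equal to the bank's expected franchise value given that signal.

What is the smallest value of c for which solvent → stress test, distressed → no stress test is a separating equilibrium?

Under separation: stress test → solvent (pays 327); no stress test → distressed (pays 182).
Solvent: 327 − 19 = 308 ≥ 182 − 17 = 165. Holds regardless of c. ✓
Distressed: 182 − 48 ≥ 327 − c, so c ≥ 327 − 134 = 193.

193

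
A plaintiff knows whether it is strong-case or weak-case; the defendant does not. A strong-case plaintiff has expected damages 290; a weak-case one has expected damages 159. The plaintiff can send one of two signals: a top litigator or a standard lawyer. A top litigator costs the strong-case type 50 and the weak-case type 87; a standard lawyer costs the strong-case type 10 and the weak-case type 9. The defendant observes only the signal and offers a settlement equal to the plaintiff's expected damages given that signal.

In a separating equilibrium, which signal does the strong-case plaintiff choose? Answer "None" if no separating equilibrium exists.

None

Try strong-case → top litigator, weak-case → standard lawyer:
  Under separation the defendant infers type exactly: top litigator → strong-case (pays 290), standard lawyer → weak-case (pays 159).
  Strong-case: top litigator gives 290 − 50 = 240; standard lawyer gives 159 − 10 = 149. No deviation. ✓
  Weak-case: standard lawyer gives 159 − 9 = 150; top litigator gives 290 − 87 = 203. Would deviate. ✗
Try strong-case → standard lawyer, weak-case → top litigator:
  Under separation the defendant infers type exactly: standard lawyer → strong-case (pays 290), top litigator → weak-case (pays 159).
  Strong-case: standard lawyer gives 290 − 10 = 280; top litigator gives 159 − 50 = 109. No deviation. ✓
  Weak-case: top litigator gives 159 − 87 = 72; standard lawyer gives 290 − 9 = 281. Would deviate. ✗
Neither assignment is incentive-compatible.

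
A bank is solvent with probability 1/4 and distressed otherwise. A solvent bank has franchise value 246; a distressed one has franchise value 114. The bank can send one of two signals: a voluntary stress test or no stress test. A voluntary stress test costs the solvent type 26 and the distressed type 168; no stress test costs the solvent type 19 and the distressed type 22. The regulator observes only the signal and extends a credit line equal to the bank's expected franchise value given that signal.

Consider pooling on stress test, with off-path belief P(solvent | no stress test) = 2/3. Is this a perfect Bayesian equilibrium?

No

At the pooled signal (stress test) the regulator holds the prior 1/4 and pays 1/4·246 + 3/4·114 = 147. Off-path (no stress test) belief 2/3 gives 2/3·246 + 1/3·114 = 202.
Solvent: stress test gives 147 − 26 = 121; no stress test gives 202 − 19 = 183. Deviates. ✗
Distressed: stress test gives 147 − 168 = -21; no stress test gives 202 − 22 = 180. Deviates. ✗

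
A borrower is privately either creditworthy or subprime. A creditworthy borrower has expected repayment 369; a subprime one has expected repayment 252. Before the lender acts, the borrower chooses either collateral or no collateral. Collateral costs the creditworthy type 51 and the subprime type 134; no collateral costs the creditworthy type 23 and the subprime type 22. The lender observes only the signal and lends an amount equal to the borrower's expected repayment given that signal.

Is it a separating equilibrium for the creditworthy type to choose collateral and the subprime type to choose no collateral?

Under separation the lender infers type exactly: collateral → creditworthy (pays 369), no collateral → subprime (pays 252).
Creditworthy: collateral gives 369 − 51 = 318; no collateral gives 252 − 23 = 229. No deviation. ✓
Subprime: no collateral gives 252 − 22 = 230; collateral gives 369 − 134 = 235. Would deviate. ✗

No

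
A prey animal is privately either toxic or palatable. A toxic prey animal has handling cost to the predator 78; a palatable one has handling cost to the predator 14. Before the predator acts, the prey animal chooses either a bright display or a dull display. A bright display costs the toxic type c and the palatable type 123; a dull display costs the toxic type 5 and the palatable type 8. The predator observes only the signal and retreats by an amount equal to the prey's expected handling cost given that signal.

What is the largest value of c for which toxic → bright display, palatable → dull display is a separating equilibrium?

69

Under separation: bright display → toxic (pays 78); dull display → palatable (pays 14).
Palatable: 14 − 8 = 6 ≥ 78 − 123 = -45. Holds regardless of c. ✓
Toxic: 78 − c ≥ 14 − 5, so c ≤ 78 − 9 = 69.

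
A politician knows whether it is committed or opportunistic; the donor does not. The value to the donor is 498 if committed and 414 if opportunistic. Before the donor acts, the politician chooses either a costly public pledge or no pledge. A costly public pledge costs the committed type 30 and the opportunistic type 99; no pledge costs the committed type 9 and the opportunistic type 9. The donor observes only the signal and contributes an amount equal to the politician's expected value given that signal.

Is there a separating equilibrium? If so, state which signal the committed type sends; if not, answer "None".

Try committed → pledge, opportunistic → no pledge:
  Under separation the donor infers type exactly: pledge → committed (pays 498), no pledge → opportunistic (pays 414).
  Committed: pledge gives 498 − 30 = 468; no pledge gives 414 − 9 = 405. No deviation. ✓
  Opportunistic: no pledge gives 414 − 9 = 405; pledge gives 498 − 99 = 399. No deviation. ✓
Both hold — the committed type sends pledge.

pledge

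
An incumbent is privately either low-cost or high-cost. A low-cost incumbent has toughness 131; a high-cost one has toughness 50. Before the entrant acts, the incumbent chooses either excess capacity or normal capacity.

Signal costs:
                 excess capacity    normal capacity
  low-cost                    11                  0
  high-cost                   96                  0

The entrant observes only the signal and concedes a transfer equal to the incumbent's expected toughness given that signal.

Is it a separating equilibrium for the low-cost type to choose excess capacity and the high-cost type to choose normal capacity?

Under separation the entrant infers type exactly: excess capacity → low-cost (pays 131), normal capacity → high-cost (pays 50).
Low-cost: excess capacity gives 131 − 11 = 120; normal capacity gives 50 − 0 = 50. No deviation. ✓
High-cost: normal capacity gives 50 − 0 = 50; excess capacity gives 131 − 96 = 35. No deviation. ✓
Neither type gains from mimicking the other.

Yes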